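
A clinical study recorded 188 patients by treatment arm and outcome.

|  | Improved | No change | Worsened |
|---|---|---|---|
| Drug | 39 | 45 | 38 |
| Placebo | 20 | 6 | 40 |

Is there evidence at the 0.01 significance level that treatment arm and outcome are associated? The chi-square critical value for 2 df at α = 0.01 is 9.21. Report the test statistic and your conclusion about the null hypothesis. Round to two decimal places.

21.19; reject H₀

Row totals: 122, 66. Column totals: 59, 51, 78. Grand total N = 188.
Expected counts (row total × column total / N):
  Drug, Improved: 122×59/188 = 38.287
  Drug, No change: 122×51/188 = 33.096
  Drug, Worsened: 122×78/188 = 50.617
  Placebo, Improved: 66×59/188 = 20.713
  Placebo, No change: 66×51/188 = 17.904
  Placebo, Worsened: 66×78/188 = 27.383
Contributions (O − E)²/E:
  (39 − 38.287)²/38.287 = 0.0133
  (45 − 33.096)²/33.096 = 4.2816
  (38 − 50.617)²/50.617 = 3.1450
  (20 − 20.713)²/20.713 = 0.0245
  (6 − 17.904)²/17.904 = 7.9147
  (40 − 27.383)²/27.383 = 5.8134
χ² = 0.0133 + 4.2816 + 3.1450 + 0.0245 + 7.9147 + 5.8134 = 21.19
df = (2−1)(3−1) = 2. Since 21.19 > 9.21, reject the null hypothesis of independence at α = 0.01.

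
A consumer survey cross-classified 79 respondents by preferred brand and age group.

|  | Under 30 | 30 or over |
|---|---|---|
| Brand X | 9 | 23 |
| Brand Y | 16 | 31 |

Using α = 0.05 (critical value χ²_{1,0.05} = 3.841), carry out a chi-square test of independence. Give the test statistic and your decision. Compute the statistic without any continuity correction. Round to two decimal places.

0.31; fail to reject H₀

Row totals: 32, 47. Column totals: 25, 54. Grand total N = 79.
Expected counts (row total × column total / N):
  Brand X, Under 30: 32×25/79 = 10.127
  Brand X, 30 or over: 32×54/79 = 21.873
  Brand Y, Under 30: 47×25/79 = 14.873
  Brand Y, 30 or over: 47×54/79 = 32.127
Contributions (O − E)²/E:
  (9 − 10.127)²/10.127 = 0.1254
  (23 − 21.873)²/21.873 = 0.0581
  (16 − 14.873)²/14.873 = 0.0854
  (31 − 32.127)²/32.127 = 0.0395
χ² = 0.1254 + 0.0581 + 0.0854 + 0.0395 = 0.31
df = (2−1)(2−1) = 1. Since 0.31 < 3.841, fail to reject the null hypothesis of independence at α = 0.05.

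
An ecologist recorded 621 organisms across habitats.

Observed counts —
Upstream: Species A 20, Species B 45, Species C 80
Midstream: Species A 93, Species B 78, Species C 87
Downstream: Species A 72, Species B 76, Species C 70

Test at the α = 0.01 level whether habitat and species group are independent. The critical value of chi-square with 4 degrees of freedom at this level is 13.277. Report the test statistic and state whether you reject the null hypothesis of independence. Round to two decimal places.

Row totals: 145, 258, 218. Column totals: 185, 199, 237. Grand total N = 621.
Expected counts (row total × column total / N):
  Upstream, Species A: 145×185/621 = 43.196
  Upstream, Species B: 145×199/621 = 46.465
  Upstream, Species C: 145×237/621 = 55.338
  Midstream, Species A: 258×185/621 = 76.860
  Midstream, Species B: 258×199/621 = 82.676
  Midstream, Species C: 258×237/621 = 98.464
  Downstream, Species A: 218×185/621 = 64.944
  Downstream, Species B: 218×199/621 = 69.858
  Downstream, Species C: 218×237/621 = 83.198
Contributions (O − E)²/E:
  (20 − 43.196)²/43.196 = 12.4561
  (45 − 46.465)²/46.465 = 0.0462
  (80 − 55.338)²/55.338 = 10.9909
  (93 − 76.860)²/76.860 = 3.3893
  (78 − 82.676)²/82.676 = 0.2645
  (87 − 98.464)²/98.464 = 1.3347
  (72 − 64.944)²/64.944 = 0.7666
  (76 − 69.858)²/69.858 = 0.5400
  (70 − 83.198)²/83.198 = 2.0936
χ² = 12.4561 + 0.0462 + 10.9909 + 3.3893 + 0.2645 + 1.3347 + 0.7666 + 0.5400 + 2.0936 = 31.88
df = (3−1)(3−1) = 4. Since 31.88 > 13.277, reject the null hypothesis of independence at α = 0.01.

31.88; reject H₀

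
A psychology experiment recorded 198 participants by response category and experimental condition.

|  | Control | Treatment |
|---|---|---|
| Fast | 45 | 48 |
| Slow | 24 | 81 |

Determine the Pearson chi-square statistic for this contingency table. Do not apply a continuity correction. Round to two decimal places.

14.16

Row totals: 93, 105. Column totals: 69, 129. Grand total N = 198.
Expected counts (row total × column total / N):
  Fast, Control: 93×69/198 = 32.409
  Fast, Treatment: 93×129/198 = 60.591
  Slow, Control: 105×69/198 = 36.591
  Slow, Treatment: 105×129/198 = 68.409
Contributions (O − E)²/E:
  (45 − 32.409)²/32.409 = 4.8916
  (48 − 60.591)²/60.591 = 2.6164
  (24 − 36.591)²/36.591 = 4.3326
  (81 − 68.409)²/68.409 = 2.3174
χ² = 4.8916 + 2.6164 + 4.3326 + 2.3174 = 14.16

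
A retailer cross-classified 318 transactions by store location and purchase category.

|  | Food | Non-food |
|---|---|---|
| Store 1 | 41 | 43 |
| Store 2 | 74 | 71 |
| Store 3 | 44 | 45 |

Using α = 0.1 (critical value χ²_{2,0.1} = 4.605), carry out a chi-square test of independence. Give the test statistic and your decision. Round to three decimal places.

Row totals: 84, 145, 89. Column totals: 159, 159. Grand total N = 318.
Expected counts (row total × column total / N):
  Store 1, Food: 84×159/318 = 42.0000
  Store 1, Non-food: 84×159/318 = 42.0000
  Store 2, Food: 145×159/318 = 72.5000
  Store 2, Non-food: 145×159/318 = 72.5000
  Store 3, Food: 89×159/318 = 44.5000
  Store 3, Non-food: 89×159/318 = 44.5000
Contributions (O − E)²/E:
  (41 − 42.0000)²/42.0000 = 0.0238
  (43 − 42.0000)²/42.0000 = 0.0238
  (74 − 72.5000)²/72.5000 = 0.0310
  (71 − 72.5000)²/72.5000 = 0.0310
  (44 − 44.5000)²/44.5000 = 0.0056
  (45 − 44.5000)²/44.5000 = 0.0056
χ² = 0.0238 + 0.0238 + 0.0310 + 0.0310 + 0.0056 + 0.0056 = 0.121
df = (3−1)(2−1) = 2. Since 0.121 < 4.605, fail to reject the null hypothesis of independence at α = 0.1.

0.121; fail to reject H₀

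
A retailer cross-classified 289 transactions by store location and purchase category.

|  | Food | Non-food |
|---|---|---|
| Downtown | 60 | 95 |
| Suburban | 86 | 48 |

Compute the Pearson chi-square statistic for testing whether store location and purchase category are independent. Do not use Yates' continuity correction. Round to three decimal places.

18.650

Row totals: 155, 134. Column totals: 146, 143. Grand total N = 289.
Expected counts (row total × column total / N):
  Downtown, Food: 155×146/289 = 78.3045
  Downtown, Non-food: 155×143/289 = 76.6955
  Suburban, Food: 134×146/289 = 67.6955
  Suburban, Non-food: 134×143/289 = 66.3045
Contributions (O − E)²/E:
  (60 − 78.3045)²/78.3045 = 4.2789
  (95 − 76.6955)²/76.6955 = 4.3686
  (86 − 67.6955)²/67.6955 = 4.9494
  (48 − 66.3045)²/66.3045 = 5.0533
χ² = 4.2789 + 4.3686 + 4.9494 + 5.0533 = 18.650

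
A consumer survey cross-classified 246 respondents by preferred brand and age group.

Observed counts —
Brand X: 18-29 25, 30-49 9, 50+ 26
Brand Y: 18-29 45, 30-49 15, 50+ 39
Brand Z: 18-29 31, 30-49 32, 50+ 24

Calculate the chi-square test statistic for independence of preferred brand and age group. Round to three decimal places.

15.621

Row totals: 60, 99, 87. Column totals: 101, 56, 89. Grand total N = 246.
Expected counts (row total × column total / N):
  Brand X, 18-29: 60×101/246 = 24.6341
  Brand X, 30-49: 60×56/246 = 13.6585
  Brand X, 50+: 60×89/246 = 21.7073
  Brand Y, 18-29: 99×101/246 = 40.6463
  Brand Y, 30-49: 99×56/246 = 22.5366
  Brand Y, 50+: 99×89/246 = 35.8171
  Brand Z, 18-29: 87×101/246 = 35.7195
  Brand Z, 30-49: 87×56/246 = 19.8049
  Brand Z, 50+: 87×89/246 = 31.4756
Contributions (O − E)²/E:
  (25 − 24.6341)²/24.6341 = 0.0054
  (9 − 13.6585)²/13.6585 = 1.5889
  (26 − 21.7073)²/21.7073 = 0.8489
  (45 − 40.6463)²/40.6463 = 0.4663
  (15 − 22.5366)²/22.5366 = 2.5204
  (39 − 35.8171)²/35.8171 = 0.2828
  (31 − 35.7195)²/35.7195 = 0.6236
  (32 − 19.8049)²/19.8049 = 7.5093
  (24 − 31.4756)²/31.4756 = 1.7755
χ² = 0.0054 + 1.5889 + 0.8489 + 0.4663 + 2.5204 + 0.2828 + 0.6236 + 7.5093 + 1.7755 = 15.621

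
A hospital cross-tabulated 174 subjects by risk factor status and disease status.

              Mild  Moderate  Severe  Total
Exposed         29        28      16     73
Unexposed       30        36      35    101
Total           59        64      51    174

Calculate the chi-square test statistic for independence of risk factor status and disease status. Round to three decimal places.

3.685

Grand total N = 174.
Expected counts (row total × column total / N):
  Exposed, Mild: 73×59/174 = 24.7529
  Exposed, Moderate: 73×64/174 = 26.8506
  Exposed, Severe: 73×51/174 = 21.3966
  Unexposed, Mild: 101×59/174 = 34.2471
  Unexposed, Moderate: 101×64/174 = 37.1494
  Unexposed, Severe: 101×51/174 = 29.6034
Contributions (O − E)²/E:
  (29 − 24.7529)²/24.7529 = 0.7287
  (28 − 26.8506)²/26.8506 = 0.0492
  (16 − 21.3966)²/21.3966 = 1.3611
  (30 − 34.2471)²/34.2471 = 0.5267
  (36 − 37.1494)²/37.1494 = 0.0356
  (35 − 29.6034)²/29.6034 = 0.9838
χ² = 0.7287 + 0.0492 + 1.3611 + 0.5267 + 0.0356 + 0.9838 = 3.685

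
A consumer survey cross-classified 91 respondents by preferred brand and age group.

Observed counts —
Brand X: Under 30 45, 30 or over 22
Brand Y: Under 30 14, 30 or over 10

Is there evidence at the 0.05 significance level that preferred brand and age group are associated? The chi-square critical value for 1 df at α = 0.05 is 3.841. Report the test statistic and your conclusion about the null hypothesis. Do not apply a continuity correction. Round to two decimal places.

0.60; fail to reject H₀

Row totals: 67, 24. Column totals: 59, 32. Grand total N = 91.
Expected counts (row total × column total / N):
  Brand X, Under 30: 67×59/91 = 43.440
  Brand X, 30 or over: 67×32/91 = 23.560
  Brand Y, Under 30: 24×59/91 = 15.560
  Brand Y, 30 or over: 24×32/91 = 8.440
Contributions (O − E)²/E:
  (45 − 43.440)²/43.440 = 0.0560
  (22 − 23.560)²/23.560 = 0.1033
  (14 − 15.560)²/15.560 = 0.1564
  (10 − 8.440)²/8.440 = 0.2883
χ² = 0.0560 + 0.1033 + 0.1564 + 0.2883 = 0.60
df = (2−1)(2−1) = 1. Since 0.60 < 3.841, fail to reject the null hypothesis of independence at α = 0.05.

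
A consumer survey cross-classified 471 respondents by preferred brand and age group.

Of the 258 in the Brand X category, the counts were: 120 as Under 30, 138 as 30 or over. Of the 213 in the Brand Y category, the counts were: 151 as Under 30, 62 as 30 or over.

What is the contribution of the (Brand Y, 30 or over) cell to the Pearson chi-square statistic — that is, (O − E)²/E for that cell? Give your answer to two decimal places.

8.95

Row total (Brand Y) = 213; column total (30 or over) = 200; N = 471.
Expected count E = 213 × 200 / 471 = 90.446.
Contribution = (O − E)²/E = (62 − 90.446)² / 90.446 = 8.95.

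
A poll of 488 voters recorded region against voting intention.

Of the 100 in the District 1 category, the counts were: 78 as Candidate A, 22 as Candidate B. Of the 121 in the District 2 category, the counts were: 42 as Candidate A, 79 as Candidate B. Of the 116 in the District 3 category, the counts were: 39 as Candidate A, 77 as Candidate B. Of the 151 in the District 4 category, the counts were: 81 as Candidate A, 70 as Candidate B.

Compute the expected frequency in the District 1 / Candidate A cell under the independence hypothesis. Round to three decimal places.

Row total (District 1) = 100; column total (Candidate A) = 240; grand total N = 488.
Expected count = (row total × column total) / N = 100 × 240 / 488 = 49.180.

49.180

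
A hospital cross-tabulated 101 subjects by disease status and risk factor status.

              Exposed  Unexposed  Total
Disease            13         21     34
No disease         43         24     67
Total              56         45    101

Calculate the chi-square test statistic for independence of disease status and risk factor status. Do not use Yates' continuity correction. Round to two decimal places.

6.15

Grand total N = 101.
Expected counts (row total × column total / N):
  Disease, Exposed: 34×56/101 = 18.8515
  Disease, Unexposed: 34×45/101 = 15.1485
  No disease, Exposed: 67×56/101 = 37.1485
  No disease, Unexposed: 67×45/101 = 29.8515
Contributions (O − E)²/E:
  (13 − 18.8515)²/18.8515 = 1.8163
  (21 − 15.1485)²/15.1485 = 2.2603
  (43 − 37.1485)²/37.1485 = 0.9217
  (24 − 29.8515)²/29.8515 = 1.1470
χ² = 1.8163 + 2.2603 + 0.9217 + 1.1470 = 6.15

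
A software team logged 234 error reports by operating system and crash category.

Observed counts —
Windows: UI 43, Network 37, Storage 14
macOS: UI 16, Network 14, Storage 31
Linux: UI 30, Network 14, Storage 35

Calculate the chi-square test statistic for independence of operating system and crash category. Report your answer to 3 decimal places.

Row totals: 94, 61, 79. Column totals: 89, 65, 80. Grand total N = 234.
Expected counts (row total × column total / N):
  Windows, UI: 94×89/234 = 35.7521
  Windows, Network: 94×65/234 = 26.1111
  Windows, Storage: 94×80/234 = 32.1368
  macOS, UI: 61×89/234 = 23.2009
  macOS, Network: 61×65/234 = 16.9444
  macOS, Storage: 61×80/234 = 20.8547
  Linux, UI: 79×89/234 = 30.0470
  Linux, Network: 79×65/234 = 21.9444
  Linux, Storage: 79×80/234 = 27.0085
Contributions (O − E)²/E:
  (43 − 35.7521)²/35.7521 = 1.4693
  (37 − 26.1111)²/26.1111 = 4.5409
  (14 − 32.1368)²/32.1368 = 10.2357
  (16 − 23.2009)²/23.2009 = 2.2350
  (14 − 16.9444)²/16.9444 = 0.5116
  (31 − 20.8547)²/20.8547 = 4.9354
  (30 − 30.0470)²/30.0470 = 0.0001
  (14 − 21.9444)²/21.9444 = 2.8761
  (35 − 27.0085)²/27.0085 = 2.3646
χ² = 1.4693 + 4.5409 + 10.2357 + 2.2350 + 0.5116 + 4.9354 + 0.0001 + 2.8761 + 2.3646 = 29.169

29.169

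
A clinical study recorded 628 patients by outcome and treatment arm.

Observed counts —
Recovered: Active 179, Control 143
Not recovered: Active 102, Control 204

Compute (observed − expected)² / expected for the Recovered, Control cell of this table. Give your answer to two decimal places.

Row total (Recovered) = 322; column total (Control) = 347; N = 628.
Expected count E = 322 × 347 / 628 = 177.920.
Contribution = (O − E)²/E = (143 − 177.920)² / 177.920 = 6.85.

6.85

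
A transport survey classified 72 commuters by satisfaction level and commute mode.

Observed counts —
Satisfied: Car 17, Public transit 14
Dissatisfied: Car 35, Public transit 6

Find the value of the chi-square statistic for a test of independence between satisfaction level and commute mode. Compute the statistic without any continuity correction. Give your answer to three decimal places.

8.200

Row totals: 31, 41. Column totals: 52, 20. Grand total N = 72.
Expected counts (row total × column total / N):
  Satisfied, Car: 31×52/72 = 22.3889
  Satisfied, Public transit: 31×20/72 = 8.6111
  Dissatisfied, Car: 41×52/72 = 29.6111
  Dissatisfied, Public transit: 41×20/72 = 11.3889
Contributions (O − E)²/E:
  (17 − 22.3889)²/22.3889 = 1.2971
  (14 − 8.6111)²/8.6111 = 3.3724
  (35 − 29.6111)²/29.6111 = 0.9807
  (6 − 11.3889)²/11.3889 = 2.5499
χ² = 1.2971 + 3.3724 + 0.9807 + 2.5499 = 8.200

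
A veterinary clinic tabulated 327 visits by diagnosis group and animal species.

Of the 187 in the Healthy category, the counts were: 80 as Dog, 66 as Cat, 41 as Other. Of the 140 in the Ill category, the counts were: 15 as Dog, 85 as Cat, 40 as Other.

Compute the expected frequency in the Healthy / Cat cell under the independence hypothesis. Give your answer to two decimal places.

86.35

Row total (Healthy) = 187; column total (Cat) = 151; grand total N = 327.
Expected count = (row total × column total) / N = 187 × 151 / 327 = 86.35.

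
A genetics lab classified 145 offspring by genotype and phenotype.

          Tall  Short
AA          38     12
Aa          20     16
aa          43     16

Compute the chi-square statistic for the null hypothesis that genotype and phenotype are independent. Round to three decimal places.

4.629

Row totals: 50, 36, 59. Column totals: 101, 44. Grand total N = 145.
Expected counts (row total × column total / N):
  AA, Tall: 50×101/145 = 34.82759
  AA, Short: 50×44/145 = 15.17241
  Aa, Tall: 36×101/145 = 25.07586
  Aa, Short: 36×44/145 = 10.92414
  aa, Tall: 59×101/145 = 41.09655
  aa, Short: 59×44/145 = 17.90345
Contributions (O − E)²/E:
  (38 − 34.82759)²/34.82759 = 0.2890
  (12 − 15.17241)²/15.17241 = 0.6633
  (20 − 25.07586)²/25.07586 = 1.0275
  (16 − 10.92414)²/10.92414 = 2.3585
  (43 − 41.09655)²/41.09655 = 0.0882
  (16 − 17.90345)²/17.90345 = 0.2024
χ² = 0.2890 + 0.6633 + 1.0275 + 2.3585 + 0.0882 + 0.2024 = 4.629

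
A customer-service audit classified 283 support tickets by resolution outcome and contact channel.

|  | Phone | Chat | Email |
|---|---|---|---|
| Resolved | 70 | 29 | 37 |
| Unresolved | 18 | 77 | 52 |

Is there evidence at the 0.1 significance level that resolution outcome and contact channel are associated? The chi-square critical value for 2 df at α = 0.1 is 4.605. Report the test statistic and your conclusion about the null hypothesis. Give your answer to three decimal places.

54.646; reject H₀

Row totals: 136, 147. Column totals: 88, 106, 89. Grand total N = 283.
Expected counts (row total × column total / N):
  Resolved, Phone: 136×88/283 = 42.2898
  Resolved, Chat: 136×106/283 = 50.9399
  Resolved, Email: 136×89/283 = 42.7703
  Unresolved, Phone: 147×88/283 = 45.7102
  Unresolved, Chat: 147×106/283 = 55.0601
  Unresolved, Email: 147×89/283 = 46.2297
Contributions (O − E)²/E:
  (70 − 42.2898)²/42.2898 = 18.1570
  (29 − 50.9399)²/50.9399 = 9.4496
  (37 − 42.7703)²/42.7703 = 0.7785
  (18 − 45.7102)²/45.7102 = 16.7983
  (77 − 55.0601)²/55.0601 = 8.7424
  (52 − 46.2297)²/46.2297 = 0.7202
χ² = 18.1570 + 9.4496 + 0.7785 + 16.7983 + 8.7424 + 0.7202 = 54.646
df = (2−1)(3−1) = 2. Since 54.646 > 4.605, reject the null hypothesis of independence at α = 0.1.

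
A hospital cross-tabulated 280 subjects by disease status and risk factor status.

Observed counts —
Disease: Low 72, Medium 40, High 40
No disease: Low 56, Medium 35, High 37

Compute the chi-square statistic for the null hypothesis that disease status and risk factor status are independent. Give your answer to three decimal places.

0.396

Row totals: 152, 128. Column totals: 128, 75, 77. Grand total N = 280.
Expected counts (row total × column total / N):
  Disease, Low: 152×128/280 = 69.4857
  Disease, Medium: 152×75/280 = 40.7143
  Disease, High: 152×77/280 = 41.8000
  No disease, Low: 128×128/280 = 58.5143
  No disease, Medium: 128×75/280 = 34.2857
  No disease, High: 128×77/280 = 35.2000
Contributions (O − E)²/E:
  (72 − 69.4857)²/69.4857 = 0.0910
  (40 − 40.7143)²/40.7143 = 0.0125
  (40 − 41.8000)²/41.8000 = 0.0775
  (56 − 58.5143)²/58.5143 = 0.1080
  (35 − 34.2857)²/34.2857 = 0.0149
  (37 − 35.2000)²/35.2000 = 0.0920
χ² = 0.0910 + 0.0125 + 0.0775 + 0.1080 + 0.0149 + 0.0920 = 0.396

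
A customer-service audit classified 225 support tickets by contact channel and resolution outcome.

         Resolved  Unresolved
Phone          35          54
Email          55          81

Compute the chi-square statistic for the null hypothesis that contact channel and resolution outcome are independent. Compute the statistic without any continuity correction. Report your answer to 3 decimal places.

0.028

Row totals: 89, 136. Column totals: 90, 135. Grand total N = 225.
Expected counts (row total × column total / N):
  Phone, Resolved: 89×90/225 = 35.6000
  Phone, Unresolved: 89×135/225 = 53.4000
  Email, Resolved: 136×90/225 = 54.4000
  Email, Unresolved: 136×135/225 = 81.6000
Contributions (O − E)²/E:
  (35 − 35.6000)²/35.6000 = 0.0101
  (54 − 53.4000)²/53.4000 = 0.0067
  (55 − 54.4000)²/54.4000 = 0.0066
  (81 − 81.6000)²/81.6000 = 0.0044
χ² = 0.0101 + 0.0067 + 0.0066 + 0.0044 = 0.028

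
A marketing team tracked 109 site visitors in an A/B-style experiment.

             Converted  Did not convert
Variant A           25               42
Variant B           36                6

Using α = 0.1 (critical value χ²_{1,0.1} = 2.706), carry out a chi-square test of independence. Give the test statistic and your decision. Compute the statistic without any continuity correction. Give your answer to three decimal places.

24.541; reject H₀

Row totals: 67, 42. Column totals: 61, 48. Grand total N = 109.
Expected counts (row total × column total / N):
  Variant A, Converted: 67×61/109 = 37.4954
  Variant A, Did not convert: 67×48/109 = 29.5046
  Variant B, Converted: 42×61/109 = 23.5046
  Variant B, Did not convert: 42×48/109 = 18.4954
Contributions (O − E)²/E:
  (25 − 37.4954)²/37.4954 = 4.1641
  (42 − 29.5046)²/29.5046 = 5.2919
  (36 − 23.5046)²/23.5046 = 6.6427
  (6 − 18.4954)²/18.4954 = 8.4418
χ² = 4.1641 + 5.2919 + 6.6427 + 8.4418 = 24.541
df = (2−1)(2−1) = 1. Since 24.541 > 2.706, reject the null hypothesis of independence at α = 0.1.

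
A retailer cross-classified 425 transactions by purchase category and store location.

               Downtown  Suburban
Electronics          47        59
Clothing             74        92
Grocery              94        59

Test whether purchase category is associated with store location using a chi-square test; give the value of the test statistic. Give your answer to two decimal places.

Row totals: 106, 166, 153. Column totals: 215, 210. Grand total N = 425.
Expected counts (row total × column total / N):
  Electronics, Downtown: 106×215/425 = 53.624
  Electronics, Suburban: 106×210/425 = 52.376
  Clothing, Downtown: 166×215/425 = 83.976
  Clothing, Suburban: 166×210/425 = 82.024
  Grocery, Downtown: 153×215/425 = 77.400
  Grocery, Suburban: 153×210/425 = 75.600
Contributions (O − E)²/E:
  (47 − 53.624)²/53.624 = 0.8182
  (59 − 52.376)²/52.376 = 0.8377
  (74 − 83.976)²/83.976 = 1.1851
  (92 − 82.024)²/82.024 = 1.2133
  (94 − 77.400)²/77.400 = 3.5602
  (59 − 75.600)²/75.600 = 3.6450
χ² = 0.8182 + 0.8377 + 1.1851 + 1.2133 + 3.5602 + 3.6450 = 11.26

11.26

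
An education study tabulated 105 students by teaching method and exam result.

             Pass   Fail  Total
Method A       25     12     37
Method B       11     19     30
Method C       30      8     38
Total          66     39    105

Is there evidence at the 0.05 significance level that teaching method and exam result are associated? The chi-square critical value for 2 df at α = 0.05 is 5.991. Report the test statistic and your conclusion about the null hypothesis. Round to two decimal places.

Grand total N = 105.
Expected counts (row total × column total / N):
  Method A, Pass: 37×66/105 = 23.2571
  Method A, Fail: 37×39/105 = 13.7429
  Method B, Pass: 30×66/105 = 18.8571
  Method B, Fail: 30×39/105 = 11.1429
  Method C, Pass: 38×66/105 = 23.8857
  Method C, Fail: 38×39/105 = 14.1143
Contributions (O − E)²/E:
  (25 − 23.2571)²/23.2571 = 0.1306
  (12 − 13.7429)²/13.7429 = 0.2210
  (11 − 18.8571)²/18.8571 = 3.2738
  (19 − 11.1429)²/11.1429 = 5.5402
  (30 − 23.8857)²/23.8857 = 1.5651
  (8 − 14.1143)²/14.1143 = 2.6487
χ² = 0.1306 + 0.2210 + 3.2738 + 5.5402 + 1.5651 + 2.6487 = 13.38
df = (3−1)(2−1) = 2. Since 13.38 > 5.991, reject the null hypothesis of independence at α = 0.05.

13.38; reject H₀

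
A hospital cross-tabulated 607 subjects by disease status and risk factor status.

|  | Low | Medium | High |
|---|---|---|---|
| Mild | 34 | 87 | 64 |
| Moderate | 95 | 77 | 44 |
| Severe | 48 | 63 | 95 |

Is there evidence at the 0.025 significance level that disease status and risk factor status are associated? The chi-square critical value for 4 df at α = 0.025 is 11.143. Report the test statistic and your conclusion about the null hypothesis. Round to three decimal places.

Row totals: 185, 216, 206. Column totals: 177, 227, 203. Grand total N = 607.
Expected counts (row total × column total / N):
  Mild, Low: 185×177/607 = 53.9456
  Mild, Medium: 185×227/607 = 69.1845
  Mild, High: 185×203/607 = 61.8699
  Moderate, Low: 216×177/607 = 62.9852
  Moderate, Medium: 216×227/607 = 80.7776
  Moderate, High: 216×203/607 = 72.2372
  Severe, Low: 206×177/607 = 60.0692
  Severe, Medium: 206×227/607 = 77.0379
  Severe, High: 206×203/607 = 68.8929
Contributions (O − E)²/E:
  (34 − 53.9456)²/53.9456 = 7.3746
  (87 − 69.1845)²/69.1845 = 4.5876
  (64 − 61.8699)²/61.8699 = 0.0733
  (95 − 62.9852)²/62.9852 = 16.2728
  (77 − 80.7776)²/80.7776 = 0.1767
  (44 − 72.2372)²/72.2372 = 11.0378
  (48 − 60.0692)²/60.0692 = 2.4250
  (63 − 77.0379)²/77.0379 = 2.5580
  (95 − 68.8929)²/68.8929 = 9.8933
χ² = 7.3746 + 4.5876 + 0.0733 + 16.2728 + 0.1767 + 11.0378 + 2.4250 + 2.5580 + 9.8933 = 54.399
df = (3−1)(3−1) = 4. Since 54.399 > 11.143, reject the null hypothesis of independence at α = 0.025.

54.399; reject H₀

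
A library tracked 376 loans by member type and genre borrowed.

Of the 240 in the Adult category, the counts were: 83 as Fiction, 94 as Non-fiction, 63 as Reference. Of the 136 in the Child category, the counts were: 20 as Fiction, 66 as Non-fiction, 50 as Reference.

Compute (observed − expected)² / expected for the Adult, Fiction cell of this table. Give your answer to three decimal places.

4.529

Row total (Adult) = 240; column total (Fiction) = 103; N = 376.
Expected count E = 240 × 103 / 376 = 65.7447.
Contribution = (O − E)²/E = (83 − 65.7447)² / 65.7447 = 4.529.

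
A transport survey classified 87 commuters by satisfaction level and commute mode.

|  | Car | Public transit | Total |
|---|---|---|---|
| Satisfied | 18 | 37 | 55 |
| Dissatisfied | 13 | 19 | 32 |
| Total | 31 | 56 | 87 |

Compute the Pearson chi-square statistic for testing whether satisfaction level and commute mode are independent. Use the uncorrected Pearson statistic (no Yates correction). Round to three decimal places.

Grand total N = 87.
Expected counts (row total × column total / N):
  Satisfied, Car: 55×31/87 = 19.5977
  Satisfied, Public transit: 55×56/87 = 35.4023
  Dissatisfied, Car: 32×31/87 = 11.4023
  Dissatisfied, Public transit: 32×56/87 = 20.5977
Contributions (O − E)²/E:
  (18 − 19.5977)²/19.5977 = 0.1303
  (37 − 35.4023)²/35.4023 = 0.0721
  (13 − 11.4023)²/11.4023 = 0.2239
  (19 − 20.5977)²/20.5977 = 0.1239
χ² = 0.1303 + 0.0721 + 0.2239 + 0.1239 = 0.550

0.550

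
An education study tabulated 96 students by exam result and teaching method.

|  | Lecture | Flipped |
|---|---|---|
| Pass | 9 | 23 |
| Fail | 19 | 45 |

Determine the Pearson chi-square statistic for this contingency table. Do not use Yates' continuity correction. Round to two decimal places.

Row totals: 32, 64. Column totals: 28, 68. Grand total N = 96.
Expected counts (row total × column total / N):
  Pass, Lecture: 32×28/96 = 9.333
  Pass, Flipped: 32×68/96 = 22.667
  Fail, Lecture: 64×28/96 = 18.667
  Fail, Flipped: 64×68/96 = 45.333
Contributions (O − E)²/E:
  (9 − 9.333)²/9.333 = 0.0119
  (23 − 22.667)²/22.667 = 0.0049
  (19 − 18.667)²/18.667 = 0.0059
  (45 − 45.333)²/45.333 = 0.0024
χ² = 0.0119 + 0.0049 + 0.0059 + 0.0024 = 0.03

0.03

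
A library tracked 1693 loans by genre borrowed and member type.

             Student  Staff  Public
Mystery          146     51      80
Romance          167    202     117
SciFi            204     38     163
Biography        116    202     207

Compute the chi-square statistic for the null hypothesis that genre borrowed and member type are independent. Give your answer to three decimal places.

Row totals: 277, 486, 405, 525. Column totals: 633, 493, 567. Grand total N = 1693.
Expected counts (row total × column total / N):
  Mystery, Student: 277×633/1693 = 103.5682
  Mystery, Staff: 277×493/1693 = 80.6621
  Mystery, Public: 277×567/1693 = 92.7696
  Romance, Student: 486×633/1693 = 181.7118
  Romance, Staff: 486×493/1693 = 141.5227
  Romance, Public: 486×567/1693 = 162.7655
  SciFi, Student: 405×633/1693 = 151.4265
  SciFi, Staff: 405×493/1693 = 117.9356
  SciFi, Public: 405×567/1693 = 135.6379
  Biography, Student: 525×633/1693 = 196.2936
  Biography, Staff: 525×493/1693 = 152.8795
  Biography, Public: 525×567/1693 = 175.8269
Contributions (O − E)²/E:
  (146 − 103.5682)²/103.5682 = 17.3843
  (51 − 80.6621)²/80.6621 = 10.9077
  (80 − 92.7696)²/92.7696 = 1.7577
  (167 − 181.7118)²/181.7118 = 1.1911
  (202 − 141.5227)²/141.5227 = 25.8439
  (117 − 162.7655)²/162.7655 = 12.8681
  (204 − 151.4265)²/151.4265 = 18.2529
  (38 − 117.9356)²/117.9356 = 54.1796
  (163 − 135.6379)²/135.6379 = 5.5197
  (116 − 196.2936)²/196.2936 = 32.8440
  (202 − 152.8795)²/152.8795 = 15.7825
  (207 − 175.8269)²/175.8269 = 5.5268
χ² = 17.3843 + 10.9077 + 1.7577 + 1.1911 + 25.8439 + 12.8681 + 18.2529 + 54.1796 + 5.5197 + 32.8440 + 15.7825 + 5.5268 = 202.058

202.058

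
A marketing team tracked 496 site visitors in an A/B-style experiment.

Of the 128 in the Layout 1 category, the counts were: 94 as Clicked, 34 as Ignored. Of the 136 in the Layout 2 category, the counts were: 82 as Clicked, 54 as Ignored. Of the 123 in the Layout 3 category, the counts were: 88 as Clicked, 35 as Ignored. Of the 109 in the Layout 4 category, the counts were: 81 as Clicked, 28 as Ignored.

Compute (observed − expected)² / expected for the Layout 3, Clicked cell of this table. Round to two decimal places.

Row total (Layout 3) = 123; column total (Clicked) = 345; N = 496.
Expected count E = 123 × 345 / 496 = 85.554.
Contribution = (O − E)²/E = (88 − 85.554)² / 85.554 = 0.07.

0.07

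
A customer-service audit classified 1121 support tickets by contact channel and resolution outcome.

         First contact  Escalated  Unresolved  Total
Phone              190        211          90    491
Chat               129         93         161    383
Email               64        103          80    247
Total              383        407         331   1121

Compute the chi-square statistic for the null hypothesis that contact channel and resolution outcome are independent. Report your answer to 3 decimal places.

72.977

Grand total N = 1121.
Expected counts (row total × column total / N):
  Phone, First contact: 491×383/1121 = 167.7547
  Phone, Escalated: 491×407/1121 = 178.2667
  Phone, Unresolved: 491×331/1121 = 144.9786
  Chat, First contact: 383×383/1121 = 130.8555
  Chat, Escalated: 383×407/1121 = 139.0553
  Chat, Unresolved: 383×331/1121 = 113.0892
  Email, First contact: 247×383/1121 = 84.3898
  Email, Escalated: 247×407/1121 = 89.6780
  Email, Unresolved: 247×331/1121 = 72.9322
Contributions (O − E)²/E:
  (190 − 167.7547)²/167.7547 = 2.9499
  (211 − 178.2667)²/178.2667 = 6.0105
  (90 − 144.9786)²/144.9786 = 20.8489
  (129 − 130.8555)²/130.8555 = 0.0263
  (93 − 139.0553)²/139.0553 = 15.2536
  (161 − 113.0892)²/113.0892 = 20.2976
  (64 − 84.3898)²/84.3898 = 4.9265
  (103 − 89.6780)²/89.6780 = 1.9790
  (80 − 72.9322)²/72.9322 = 0.6849
χ² = 2.9499 + 6.0105 + 20.8489 + 0.0263 + 15.2536 + 20.2976 + 4.9265 + 1.9790 + 0.6849 = 72.977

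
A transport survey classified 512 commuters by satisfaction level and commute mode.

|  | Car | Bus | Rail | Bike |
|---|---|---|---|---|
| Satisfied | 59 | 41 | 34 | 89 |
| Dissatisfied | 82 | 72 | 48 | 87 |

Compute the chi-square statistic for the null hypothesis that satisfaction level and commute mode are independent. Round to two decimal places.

Row totals: 223, 289. Column totals: 141, 113, 82, 176. Grand total N = 512.
Expected counts (row total × column total / N):
  Satisfied, Car: 223×141/512 = 61.412
  Satisfied, Bus: 223×113/512 = 49.217
  Satisfied, Rail: 223×82/512 = 35.715
  Satisfied, Bike: 223×176/512 = 76.656
  Dissatisfied, Car: 289×141/512 = 79.588
  Dissatisfied, Bus: 289×113/512 = 63.783
  Dissatisfied, Rail: 289×82/512 = 46.285
  Dissatisfied, Bike: 289×176/512 = 99.344
Contributions (O − E)²/E:
  (59 − 61.412)²/61.412 = 0.0947
  (41 − 49.217)²/49.217 = 1.3719
  (34 − 35.715)²/35.715 = 0.0824
  (89 − 76.656)²/76.656 = 1.9878
  (82 − 79.588)²/79.588 = 0.0731
  (72 − 63.783)²/63.783 = 1.0586
  (48 − 46.285)²/46.285 = 0.0635
  (87 − 99.344)²/99.344 = 1.5338
χ² = 0.0947 + 1.3719 + 0.0824 + 1.9878 + 0.0731 + 1.0586 + 0.0635 + 1.5338 = 6.27

6.27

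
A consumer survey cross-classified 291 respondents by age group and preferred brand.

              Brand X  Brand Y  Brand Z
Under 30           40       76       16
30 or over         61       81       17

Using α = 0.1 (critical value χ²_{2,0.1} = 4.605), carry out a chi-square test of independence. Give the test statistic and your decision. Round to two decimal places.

2.07; fail to reject H₀

Row totals: 132, 159. Column totals: 101, 157, 33. Grand total N = 291.
Expected counts (row total × column total / N):
  Under 30, Brand X: 132×101/291 = 45.814
  Under 30, Brand Y: 132×157/291 = 71.216
  Under 30, Brand Z: 132×33/291 = 14.969
  30 or over, Brand X: 159×101/291 = 55.186
  30 or over, Brand Y: 159×157/291 = 85.784
  30 or over, Brand Z: 159×33/291 = 18.031
Contributions (O − E)²/E:
  (40 − 45.814)²/45.814 = 0.7378
  (76 − 71.216)²/71.216 = 0.3214
  (16 − 14.969)²/14.969 = 0.0710
  (61 − 55.186)²/55.186 = 0.6125
  (81 − 85.784)²/85.784 = 0.2668
  (17 − 18.031)²/18.031 = 0.0590
χ² = 0.7378 + 0.3214 + 0.0710 + 0.6125 + 0.2668 + 0.0590 = 2.07
df = (2−1)(3−1) = 2. Since 2.07 < 4.605, fail to reject the null hypothesis of independence at α = 0.1.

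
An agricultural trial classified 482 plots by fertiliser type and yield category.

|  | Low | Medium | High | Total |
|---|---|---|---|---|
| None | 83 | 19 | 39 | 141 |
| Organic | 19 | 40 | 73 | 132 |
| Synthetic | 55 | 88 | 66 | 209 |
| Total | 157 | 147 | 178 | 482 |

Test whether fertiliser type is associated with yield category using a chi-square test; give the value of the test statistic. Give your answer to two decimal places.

85.43

Grand total N = 482.
Expected counts (row total × column total / N):
  None, Low: 141×157/482 = 45.927
  None, Medium: 141×147/482 = 43.002
  None, High: 141×178/482 = 52.071
  Organic, Low: 132×157/482 = 42.996
  Organic, Medium: 132×147/482 = 40.257
  Organic, High: 132×178/482 = 48.747
  Synthetic, Low: 209×157/482 = 68.077
  Synthetic, Medium: 209×147/482 = 63.741
  Synthetic, High: 209×178/482 = 77.183
Contributions (O − E)²/E:
  (83 − 45.927)²/45.927 = 29.9259
  (19 − 43.002)²/43.002 = 13.3970
  (39 − 52.071)²/52.071 = 3.2811
  (19 − 42.996)²/42.996 = 13.3921
  (40 − 40.257)²/40.257 = 0.0016
  (73 − 48.747)²/48.747 = 12.0665
  (55 − 68.077)²/68.077 = 2.5120
  (88 − 63.741)²/63.741 = 9.2327
  (66 − 77.183)²/77.183 = 1.6203
χ² = 29.9259 + 13.3970 + 3.2811 + 13.3921 + 0.0016 + 12.0665 + 2.5120 + 9.2327 + 1.6203 = 85.43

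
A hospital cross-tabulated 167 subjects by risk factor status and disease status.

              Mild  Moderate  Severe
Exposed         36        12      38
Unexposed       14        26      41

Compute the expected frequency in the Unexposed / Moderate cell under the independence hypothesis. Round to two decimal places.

Row total (Unexposed) = 81; column total (Moderate) = 38; grand total N = 167.
Expected count = (row total × column total) / N = 81 × 38 / 167 = 18.43.

18.43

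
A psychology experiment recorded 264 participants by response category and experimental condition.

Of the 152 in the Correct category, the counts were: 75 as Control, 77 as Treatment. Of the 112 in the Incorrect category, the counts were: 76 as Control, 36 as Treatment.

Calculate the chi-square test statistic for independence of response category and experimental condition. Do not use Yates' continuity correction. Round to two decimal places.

9.03

Row totals: 152, 112. Column totals: 151, 113. Grand total N = 264.
Expected counts (row total × column total / N):
  Correct, Control: 152×151/264 = 86.939
  Correct, Treatment: 152×113/264 = 65.061
  Incorrect, Control: 112×151/264 = 64.061
  Incorrect, Treatment: 112×113/264 = 47.939
Contributions (O − E)²/E:
  (75 − 86.939)²/86.939 = 1.6395
  (77 − 65.061)²/65.061 = 2.1909
  (76 − 64.061)²/64.061 = 2.2251
  (36 − 47.939)²/47.939 = 2.9734
χ² = 1.6395 + 2.1909 + 2.2251 + 2.9734 = 9.03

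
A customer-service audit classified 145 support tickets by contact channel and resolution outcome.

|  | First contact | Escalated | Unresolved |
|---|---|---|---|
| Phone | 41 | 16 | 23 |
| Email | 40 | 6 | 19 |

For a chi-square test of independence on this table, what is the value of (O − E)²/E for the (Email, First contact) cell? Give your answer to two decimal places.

Row total (Email) = 65; column total (First contact) = 81; N = 145.
Expected count E = 65 × 81 / 145 = 36.310.
Contribution = (O − E)²/E = (40 − 36.310)² / 36.310 = 0.37.

0.37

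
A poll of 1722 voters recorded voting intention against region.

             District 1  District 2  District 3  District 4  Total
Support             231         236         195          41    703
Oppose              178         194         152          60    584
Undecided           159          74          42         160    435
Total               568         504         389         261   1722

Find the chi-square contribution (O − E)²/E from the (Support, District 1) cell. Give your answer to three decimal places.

0.003

Row total (Support) = 703; column total (District 1) = 568; N = 1722.
Expected count E = 703 × 568 / 1722 = 231.88386.
Contribution = (O − E)²/E = (231 − 231.88386)² / 231.88386 = 0.003.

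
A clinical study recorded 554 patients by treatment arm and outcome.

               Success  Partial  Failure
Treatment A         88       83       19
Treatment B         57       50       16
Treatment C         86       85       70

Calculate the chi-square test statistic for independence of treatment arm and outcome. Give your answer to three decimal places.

28.959

Row totals: 190, 123, 241. Column totals: 231, 218, 105. Grand total N = 554.
Expected counts (row total × column total / N):
  Treatment A, Success: 190×231/554 = 79.2238
  Treatment A, Partial: 190×218/554 = 74.7653
  Treatment A, Failure: 190×105/554 = 36.0108
  Treatment B, Success: 123×231/554 = 51.2870
  Treatment B, Partial: 123×218/554 = 48.4007
  Treatment B, Failure: 123×105/554 = 23.3123
  Treatment C, Success: 241×231/554 = 100.4892
  Treatment C, Partial: 241×218/554 = 94.8339
  Treatment C, Failure: 241×105/554 = 45.6769
Contributions (O − E)²/E:
  (88 − 79.2238)²/79.2238 = 0.9722
  (83 − 74.7653)²/74.7653 = 0.9070
  (19 − 36.0108)²/36.0108 = 8.0356
  (57 − 51.2870)²/51.2870 = 0.6364
  (50 − 48.4007)²/48.4007 = 0.0528
  (16 − 23.3123)²/23.3123 = 2.2936
  (86 − 100.4892)²/100.4892 = 2.0891
  (85 − 94.8339)²/94.8339 = 1.0197
  (70 − 45.6769)²/45.6769 = 12.9521
χ² = 0.9722 + 0.9070 + 8.0356 + 0.6364 + 0.0528 + 2.2936 + 2.0891 + 1.0197 + 12.9521 = 28.959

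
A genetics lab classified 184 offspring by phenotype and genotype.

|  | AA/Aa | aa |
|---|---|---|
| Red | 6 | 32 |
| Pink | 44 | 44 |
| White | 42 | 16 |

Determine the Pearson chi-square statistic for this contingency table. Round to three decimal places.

29.445

Row totals: 38, 88, 58. Column totals: 92, 92. Grand total N = 184.
Expected counts (row total × column total / N):
  Red, AA/Aa: 38×92/184 = 19.0000
  Red, aa: 38×92/184 = 19.0000
  Pink, AA/Aa: 88×92/184 = 44.0000
  Pink, aa: 88×92/184 = 44.0000
  White, AA/Aa: 58×92/184 = 29.0000
  White, aa: 58×92/184 = 29.0000
Contributions (O − E)²/E:
  (6 − 19.0000)²/19.0000 = 8.8947
  (32 − 19.0000)²/19.0000 = 8.8947
  (44 − 44.0000)²/44.0000 = 0.0000
  (44 − 44.0000)²/44.0000 = 0.0000
  (42 − 29.0000)²/29.0000 = 5.8276
  (16 − 29.0000)²/29.0000 = 5.8276
χ² = 8.8947 + 8.8947 + 0.0000 + 0.0000 + 5.8276 + 5.8276 = 29.445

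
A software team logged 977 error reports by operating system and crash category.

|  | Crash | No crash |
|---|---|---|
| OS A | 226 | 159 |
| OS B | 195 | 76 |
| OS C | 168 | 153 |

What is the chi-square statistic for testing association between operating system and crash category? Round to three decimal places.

Row totals: 385, 271, 321. Column totals: 589, 388. Grand total N = 977.
Expected counts (row total × column total / N):
  OS A, Crash: 385×589/977 = 232.1034
  OS A, No crash: 385×388/977 = 152.8966
  OS B, Crash: 271×589/977 = 163.3767
  OS B, No crash: 271×388/977 = 107.6233
  OS C, Crash: 321×589/977 = 193.5200
  OS C, No crash: 321×388/977 = 127.4800
Contributions (O − E)²/E:
  (226 − 232.1034)²/232.1034 = 0.1605
  (159 − 152.8966)²/152.8966 = 0.2436
  (195 − 163.3767)²/163.3767 = 6.1210
  (76 − 107.6233)²/107.6233 = 9.2920
  (168 − 193.5200)²/193.5200 = 3.3654
  (153 − 127.4800)²/127.4800 = 5.1088
χ² = 0.1605 + 0.2436 + 6.1210 + 9.2920 + 3.3654 + 5.1088 = 24.291

24.291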